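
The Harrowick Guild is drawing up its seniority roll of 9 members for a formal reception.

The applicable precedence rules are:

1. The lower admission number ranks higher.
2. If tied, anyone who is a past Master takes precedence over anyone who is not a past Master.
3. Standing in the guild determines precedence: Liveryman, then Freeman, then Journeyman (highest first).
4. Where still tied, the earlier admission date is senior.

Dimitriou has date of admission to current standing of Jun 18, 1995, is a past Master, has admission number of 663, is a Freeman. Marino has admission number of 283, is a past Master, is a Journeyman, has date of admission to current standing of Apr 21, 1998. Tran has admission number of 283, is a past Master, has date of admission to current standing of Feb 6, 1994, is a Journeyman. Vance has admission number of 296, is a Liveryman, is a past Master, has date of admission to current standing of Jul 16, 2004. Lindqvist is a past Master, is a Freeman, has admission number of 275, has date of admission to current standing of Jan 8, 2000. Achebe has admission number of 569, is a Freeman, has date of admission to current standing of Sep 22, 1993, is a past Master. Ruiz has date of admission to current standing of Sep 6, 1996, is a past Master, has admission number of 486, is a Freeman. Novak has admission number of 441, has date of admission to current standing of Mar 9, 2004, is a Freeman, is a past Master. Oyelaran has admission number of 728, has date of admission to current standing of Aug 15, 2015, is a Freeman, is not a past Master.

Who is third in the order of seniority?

By admission number (lower first): Lindqvist (275); then Tran and Marino (both 283); then Vance (296); then Novak (441); then Ruiz (486); then Achebe (569); then Dimitriou (663); then Oyelaran (728).
Tran and Marino are each a past Master, so the next rule applies.
Tran and Marino are each Journeyman, so the next rule applies.
Among Tran and Marino, by date of admission to current standing (earlier first): Tran (Feb 6, 1994) before Marino (Apr 21, 1998).
Order: Lindqvist, Tran, Marino, Vance, Novak, Ruiz, Achebe, Dimitriou, Oyelaran.

Marino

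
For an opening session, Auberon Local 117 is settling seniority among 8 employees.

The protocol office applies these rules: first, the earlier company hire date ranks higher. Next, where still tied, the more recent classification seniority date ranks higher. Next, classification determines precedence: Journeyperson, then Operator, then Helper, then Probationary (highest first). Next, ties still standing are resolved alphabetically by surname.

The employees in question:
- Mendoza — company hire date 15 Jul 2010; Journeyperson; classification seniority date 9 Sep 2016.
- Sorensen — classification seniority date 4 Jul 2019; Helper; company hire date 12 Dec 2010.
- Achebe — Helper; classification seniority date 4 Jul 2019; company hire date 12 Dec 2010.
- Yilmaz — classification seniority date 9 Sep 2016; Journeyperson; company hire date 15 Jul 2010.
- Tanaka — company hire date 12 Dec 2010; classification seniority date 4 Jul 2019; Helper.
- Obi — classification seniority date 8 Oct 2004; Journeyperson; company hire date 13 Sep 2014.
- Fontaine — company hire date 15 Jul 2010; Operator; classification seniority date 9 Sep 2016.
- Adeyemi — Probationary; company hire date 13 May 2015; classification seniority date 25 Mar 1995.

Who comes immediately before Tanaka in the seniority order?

By company hire date (earlier first): Mendoza, Yilmaz and Fontaine (each 15 Jul 2010); then Achebe, Sorensen and Tanaka (each 12 Dec 2010); then Obi (13 Sep 2014); then Adeyemi (13 May 2015).
Mendoza, Yilmaz and Fontaine all have classification seniority date 9 Sep 2016, so the next rule applies.
Among Mendoza, Yilmaz and Fontaine, by classification: Mendoza and Yilmaz (Journeyperson) before Fontaine (Operator).
Among Mendoza and Yilmaz, alphabetically by surname: Mendoza before Yilmaz.
Achebe, Sorensen and Tanaka all have classification seniority date 4 Jul 2019, so the next rule applies.
Achebe, Sorensen and Tanaka are each Helper, so the next rule applies.
Among Achebe, Sorensen and Tanaka, alphabetically by surname: Achebe before Sorensen before Tanaka.
Order: Mendoza, Yilmaz, Fontaine, Achebe, Sorensen, Tanaka, Obi, Adeyemi.

Sorensen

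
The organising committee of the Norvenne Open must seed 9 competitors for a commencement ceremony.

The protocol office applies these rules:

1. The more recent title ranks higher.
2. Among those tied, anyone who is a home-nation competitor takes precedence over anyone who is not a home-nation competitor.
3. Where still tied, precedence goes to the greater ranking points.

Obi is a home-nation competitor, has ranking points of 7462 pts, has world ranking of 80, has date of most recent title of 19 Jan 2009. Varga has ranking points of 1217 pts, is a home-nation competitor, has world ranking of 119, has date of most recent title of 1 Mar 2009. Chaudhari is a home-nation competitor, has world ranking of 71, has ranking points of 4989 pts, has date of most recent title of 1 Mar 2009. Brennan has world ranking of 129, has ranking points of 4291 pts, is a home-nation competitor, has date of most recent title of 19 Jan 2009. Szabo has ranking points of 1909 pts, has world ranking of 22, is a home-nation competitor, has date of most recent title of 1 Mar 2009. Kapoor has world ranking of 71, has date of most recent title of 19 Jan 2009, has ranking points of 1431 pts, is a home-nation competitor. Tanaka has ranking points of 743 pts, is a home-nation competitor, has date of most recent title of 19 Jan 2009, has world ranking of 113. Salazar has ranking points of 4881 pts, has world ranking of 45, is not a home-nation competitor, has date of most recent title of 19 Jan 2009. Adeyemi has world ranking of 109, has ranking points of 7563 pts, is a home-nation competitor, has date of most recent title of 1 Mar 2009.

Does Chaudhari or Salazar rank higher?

By date of most recent title (later first): Adeyemi, Chaudhari, Szabo and Varga (each 1 Mar 2009); then Obi, Brennan, Kapoor, Tanaka and Salazar (each 19 Jan 2009).
Adeyemi, Chaudhari, Szabo and Varga are each a home-nation competitor, so the next rule applies.
Among Adeyemi, Chaudhari, Szabo and Varga, by ranking points (higher first): Adeyemi (7563 pts) before Chaudhari (4989 pts) before Szabo (1909 pts) before Varga (1217 pts).
Among Obi, Brennan, Kapoor, Tanaka and Salazar, a home-nation competitor before not a home-nation competitor: Obi, Brennan, Kapoor and Tanaka (a home-nation competitor) before Salazar (not a home-nation competitor).
Among Obi, Brennan, Kapoor and Tanaka, by ranking points (higher first): Obi (7462 pts) before Brennan (4291 pts) before Kapoor (1431 pts) before Tanaka (743 pts).
So Chaudhari takes precedence.

Chaudhari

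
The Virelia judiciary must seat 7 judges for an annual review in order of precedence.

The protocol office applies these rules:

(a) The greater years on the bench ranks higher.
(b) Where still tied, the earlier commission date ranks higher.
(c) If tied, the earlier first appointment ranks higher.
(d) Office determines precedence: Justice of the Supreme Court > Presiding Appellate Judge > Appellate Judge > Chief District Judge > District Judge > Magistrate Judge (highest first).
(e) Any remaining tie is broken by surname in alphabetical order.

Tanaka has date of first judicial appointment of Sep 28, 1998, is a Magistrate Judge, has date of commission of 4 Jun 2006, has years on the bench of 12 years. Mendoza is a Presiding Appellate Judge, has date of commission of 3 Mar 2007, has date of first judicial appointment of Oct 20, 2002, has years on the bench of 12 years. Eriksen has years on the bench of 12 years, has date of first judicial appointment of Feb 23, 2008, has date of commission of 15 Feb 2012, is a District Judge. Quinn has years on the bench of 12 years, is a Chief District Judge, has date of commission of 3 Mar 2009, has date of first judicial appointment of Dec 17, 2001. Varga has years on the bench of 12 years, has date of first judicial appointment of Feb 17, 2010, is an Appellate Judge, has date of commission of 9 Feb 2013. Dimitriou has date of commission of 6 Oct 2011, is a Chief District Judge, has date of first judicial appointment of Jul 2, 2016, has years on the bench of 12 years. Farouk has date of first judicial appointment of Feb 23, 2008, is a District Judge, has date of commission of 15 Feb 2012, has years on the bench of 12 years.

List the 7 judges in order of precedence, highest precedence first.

By years on the bench (higher first): Tanaka, Mendoza, Quinn, Dimitriou, Eriksen, Farouk and Varga (each 12 years).
Among Tanaka, Mendoza, Quinn, Dimitriou, Eriksen, Farouk and Varga, by date of commission (earlier first): Tanaka (4 Jun 2006) before Mendoza (3 Mar 2007) before Quinn (3 Mar 2009) before Dimitriou (6 Oct 2011) before Eriksen and Farouk (15 Feb 2012) before Varga (9 Feb 2013).
Eriksen and Farouk both have date of first judicial appointment Feb 23, 2008, so the next rule applies.
Eriksen and Farouk are each District Judge, so the next rule applies.
Among Eriksen and Farouk, alphabetically by surname: Eriksen before Farouk.
Full order: Tanaka, Mendoza, Quinn, Dimitriou, Eriksen, Farouk, Varga.

Tanaka, Mendoza, Quinn, Dimitriou, Eriksen, Farouk, Varga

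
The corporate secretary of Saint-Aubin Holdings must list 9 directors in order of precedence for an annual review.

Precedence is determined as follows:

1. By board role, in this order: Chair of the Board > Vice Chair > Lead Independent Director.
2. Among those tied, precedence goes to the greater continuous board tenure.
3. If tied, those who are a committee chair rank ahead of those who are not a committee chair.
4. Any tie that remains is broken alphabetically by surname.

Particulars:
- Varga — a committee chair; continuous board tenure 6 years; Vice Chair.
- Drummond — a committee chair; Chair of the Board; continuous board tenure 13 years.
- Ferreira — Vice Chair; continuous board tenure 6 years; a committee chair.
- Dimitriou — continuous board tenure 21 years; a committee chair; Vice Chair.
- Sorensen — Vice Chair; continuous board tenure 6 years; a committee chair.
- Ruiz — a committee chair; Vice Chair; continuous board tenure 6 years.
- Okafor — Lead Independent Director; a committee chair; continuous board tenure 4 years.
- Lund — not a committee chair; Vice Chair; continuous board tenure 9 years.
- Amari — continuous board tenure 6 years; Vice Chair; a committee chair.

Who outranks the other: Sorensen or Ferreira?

By board role: Drummond (Chair of the Board); then Dimitriou, Lund, Amari, Ferreira, Ruiz, Sorensen and Varga (Vice Chair); then Okafor (Lead Independent Director).
Among Dimitriou, Lund, Amari, Ferreira, Ruiz, Sorensen and Varga, by continuous board tenure (higher first): Dimitriou (21 years) before Lund (9 years) before Amari, Ferreira, Ruiz, Sorensen and Varga (6 years).
Amari, Ferreira, Ruiz, Sorensen and Varga are each a committee chair, so the next rule applies.
Among Amari, Ferreira, Ruiz, Sorensen and Varga, alphabetically by surname: Amari before Ferreira before Ruiz before Sorensen before Varga.
So Ferreira takes precedence.

Ferreira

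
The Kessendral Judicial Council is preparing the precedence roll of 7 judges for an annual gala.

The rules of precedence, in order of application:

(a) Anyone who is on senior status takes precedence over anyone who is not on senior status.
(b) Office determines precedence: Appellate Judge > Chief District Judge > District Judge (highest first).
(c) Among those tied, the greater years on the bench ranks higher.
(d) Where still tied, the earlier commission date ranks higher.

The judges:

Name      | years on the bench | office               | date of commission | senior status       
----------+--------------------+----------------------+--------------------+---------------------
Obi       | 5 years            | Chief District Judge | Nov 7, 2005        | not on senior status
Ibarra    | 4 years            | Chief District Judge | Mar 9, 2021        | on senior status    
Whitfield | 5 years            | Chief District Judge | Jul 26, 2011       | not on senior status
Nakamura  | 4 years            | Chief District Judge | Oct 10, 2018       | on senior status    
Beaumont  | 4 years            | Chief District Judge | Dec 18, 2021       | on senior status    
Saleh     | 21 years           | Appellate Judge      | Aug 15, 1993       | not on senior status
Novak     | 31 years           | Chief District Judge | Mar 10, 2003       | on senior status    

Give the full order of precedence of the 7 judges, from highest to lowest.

By the first rule: Novak, Nakamura, Ibarra and Beaumont (each on senior status); then Saleh, Obi and Whitfield (each not on senior status).
Novak, Nakamura, Ibarra and Beaumont are each Chief District Judge, so the next rule applies.
Among Novak, Nakamura, Ibarra and Beaumont, by years on the bench (higher first): Novak (31 years) before Nakamura, Ibarra and Beaumont (4 years).
Among Nakamura, Ibarra and Beaumont, by date of commission (earlier first): Nakamura (Oct 10, 2018) before Ibarra (Mar 9, 2021) before Beaumont (Dec 18, 2021).
Among Saleh, Obi and Whitfield, by office: Saleh (Appellate Judge) before Obi and Whitfield (Chief District Judge).
Obi and Whitfield both have years on the bench 5 years, so the next rule applies.
Among Obi and Whitfield, by date of commission (earlier first): Obi (Nov 7, 2005) before Whitfield (Jul 26, 2011).
Full order: Novak, Nakamura, Ibarra, Beaumont, Saleh, Obi, Whitfield.

Novak, Nakamura, Ibarra, Beaumont, Saleh, Obi, Whitfield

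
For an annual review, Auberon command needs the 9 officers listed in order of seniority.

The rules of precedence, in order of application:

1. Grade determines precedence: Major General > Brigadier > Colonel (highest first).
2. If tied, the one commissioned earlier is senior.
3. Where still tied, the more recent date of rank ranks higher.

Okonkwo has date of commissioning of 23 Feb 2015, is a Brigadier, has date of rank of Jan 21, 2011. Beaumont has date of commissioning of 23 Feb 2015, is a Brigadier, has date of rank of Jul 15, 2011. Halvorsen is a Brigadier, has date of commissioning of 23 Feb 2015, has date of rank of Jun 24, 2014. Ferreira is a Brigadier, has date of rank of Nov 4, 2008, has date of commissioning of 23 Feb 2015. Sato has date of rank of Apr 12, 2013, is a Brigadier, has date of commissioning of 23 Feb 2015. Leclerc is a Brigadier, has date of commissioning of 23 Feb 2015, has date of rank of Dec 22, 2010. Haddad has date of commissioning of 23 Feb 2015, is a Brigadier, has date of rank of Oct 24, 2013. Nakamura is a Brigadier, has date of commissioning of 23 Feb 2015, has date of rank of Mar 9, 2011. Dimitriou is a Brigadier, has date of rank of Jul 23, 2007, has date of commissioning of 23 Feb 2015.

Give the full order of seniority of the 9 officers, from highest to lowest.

By grade: Halvorsen, Haddad, Sato, Beaumont, Nakamura, Okonkwo, Leclerc, Ferreira and Dimitriou (Brigadier).
Halvorsen, Haddad, Sato, Beaumont, Nakamura, Okonkwo, Leclerc, Ferreira and Dimitriou all have date of commissioning 23 Feb 2015, so the next rule applies.
Among Halvorsen, Haddad, Sato, Beaumont, Nakamura, Okonkwo, Leclerc, Ferreira and Dimitriou, by date of rank (later first): Halvorsen (Jun 24, 2014) before Haddad (Oct 24, 2013) before Sato (Apr 12, 2013) before Beaumont (Jul 15, 2011) before Nakamura (Mar 9, 2011) before Okonkwo (Jan 21, 2011) before Leclerc (Dec 22, 2010) before Ferreira (Nov 4, 2008) before Dimitriou (Jul 23, 2007).
Full order: Halvorsen, Haddad, Sato, Beaumont, Nakamura, Okonkwo, Leclerc, Ferreira, Dimitriou.

Halvorsen, Haddad, Sato, Beaumont, Nakamura, Okonkwo, Leclerc, Ferreira, Dimitriou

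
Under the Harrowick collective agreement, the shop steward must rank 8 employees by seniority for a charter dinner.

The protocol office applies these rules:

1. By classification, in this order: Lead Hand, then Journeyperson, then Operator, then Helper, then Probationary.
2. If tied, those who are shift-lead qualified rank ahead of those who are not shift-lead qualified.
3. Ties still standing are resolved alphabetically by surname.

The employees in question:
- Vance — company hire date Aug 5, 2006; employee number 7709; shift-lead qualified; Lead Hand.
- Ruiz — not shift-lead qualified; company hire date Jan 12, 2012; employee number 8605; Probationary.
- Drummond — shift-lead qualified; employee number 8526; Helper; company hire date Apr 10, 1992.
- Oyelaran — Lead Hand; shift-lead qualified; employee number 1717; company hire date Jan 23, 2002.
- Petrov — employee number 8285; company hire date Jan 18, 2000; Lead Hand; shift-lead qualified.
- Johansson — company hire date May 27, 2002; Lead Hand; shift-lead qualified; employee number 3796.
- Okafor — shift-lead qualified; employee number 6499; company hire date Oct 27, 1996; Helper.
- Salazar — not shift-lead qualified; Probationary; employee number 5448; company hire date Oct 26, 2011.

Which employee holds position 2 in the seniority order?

By classification: Johansson, Oyelaran, Petrov and Vance (Lead Hand); then Drummond and Okafor (Helper); then Ruiz and Salazar (Probationary).
Johansson, Oyelaran, Petrov and Vance are each shift-lead qualified, so the next rule applies.
Among Johansson, Oyelaran, Petrov and Vance, alphabetically by surname: Johansson before Oyelaran before Petrov before Vance.
Drummond and Okafor are each shift-lead qualified, so the next rule applies.
Among Drummond and Okafor, alphabetically by surname: Drummond before Okafor.
Ruiz and Salazar are each not shift-lead qualified, so the next rule applies.
Among Ruiz and Salazar, alphabetically by surname: Ruiz before Salazar.
Order: Johansson, Oyelaran, Petrov, Vance, Drummond, Okafor, Ruiz, Salazar.

Oyelaran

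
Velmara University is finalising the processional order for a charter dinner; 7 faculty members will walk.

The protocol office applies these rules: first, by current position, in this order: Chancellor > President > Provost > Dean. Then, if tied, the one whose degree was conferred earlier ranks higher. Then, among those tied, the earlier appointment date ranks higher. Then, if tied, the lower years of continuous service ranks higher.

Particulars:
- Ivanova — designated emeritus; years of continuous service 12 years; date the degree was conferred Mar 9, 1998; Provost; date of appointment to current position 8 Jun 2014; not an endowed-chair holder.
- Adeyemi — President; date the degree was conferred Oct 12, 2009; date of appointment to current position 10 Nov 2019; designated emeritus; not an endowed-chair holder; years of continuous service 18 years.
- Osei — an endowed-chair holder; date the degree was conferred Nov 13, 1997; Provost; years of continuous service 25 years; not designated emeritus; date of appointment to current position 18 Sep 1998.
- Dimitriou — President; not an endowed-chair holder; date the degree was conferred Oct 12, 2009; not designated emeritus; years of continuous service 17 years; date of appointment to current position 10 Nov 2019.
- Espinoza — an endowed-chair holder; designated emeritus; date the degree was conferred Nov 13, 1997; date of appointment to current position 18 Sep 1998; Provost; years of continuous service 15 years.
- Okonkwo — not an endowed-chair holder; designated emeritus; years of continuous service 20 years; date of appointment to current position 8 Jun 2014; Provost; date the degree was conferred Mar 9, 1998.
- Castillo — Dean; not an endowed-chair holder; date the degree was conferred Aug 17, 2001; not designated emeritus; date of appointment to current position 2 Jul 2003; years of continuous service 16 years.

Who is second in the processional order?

Adeyemi

By current position: Dimitriou and Adeyemi (President); then Espinoza, Osei, Ivanova and Okonkwo (Provost); then Castillo (Dean).
Dimitriou and Adeyemi both have date the degree was conferred Oct 12, 2009, so the next rule applies.
Dimitriou and Adeyemi both have date of appointment to current position 10 Nov 2019, so the next rule applies.
Among Dimitriou and Adeyemi, by years of continuous service (lower first): Dimitriou (17 years) before Adeyemi (18 years).
Among Espinoza, Osei, Ivanova and Okonkwo, by date the degree was conferred (earlier first): Espinoza and Osei (Nov 13, 1997) before Ivanova and Okonkwo (Mar 9, 1998).
Espinoza and Osei both have date of appointment to current position 18 Sep 1998, so the next rule applies.
Among Espinoza and Osei, by years of continuous service (lower first): Espinoza (15 years) before Osei (25 years).
Ivanova and Okonkwo both have date of appointment to current position 8 Jun 2014, so the next rule applies.
Among Ivanova and Okonkwo, by years of continuous service (lower first): Ivanova (12 years) before Okonkwo (20 years).
Order: Dimitriou, Adeyemi, Espinoza, Osei, Ivanova, Okonkwo, Castillo.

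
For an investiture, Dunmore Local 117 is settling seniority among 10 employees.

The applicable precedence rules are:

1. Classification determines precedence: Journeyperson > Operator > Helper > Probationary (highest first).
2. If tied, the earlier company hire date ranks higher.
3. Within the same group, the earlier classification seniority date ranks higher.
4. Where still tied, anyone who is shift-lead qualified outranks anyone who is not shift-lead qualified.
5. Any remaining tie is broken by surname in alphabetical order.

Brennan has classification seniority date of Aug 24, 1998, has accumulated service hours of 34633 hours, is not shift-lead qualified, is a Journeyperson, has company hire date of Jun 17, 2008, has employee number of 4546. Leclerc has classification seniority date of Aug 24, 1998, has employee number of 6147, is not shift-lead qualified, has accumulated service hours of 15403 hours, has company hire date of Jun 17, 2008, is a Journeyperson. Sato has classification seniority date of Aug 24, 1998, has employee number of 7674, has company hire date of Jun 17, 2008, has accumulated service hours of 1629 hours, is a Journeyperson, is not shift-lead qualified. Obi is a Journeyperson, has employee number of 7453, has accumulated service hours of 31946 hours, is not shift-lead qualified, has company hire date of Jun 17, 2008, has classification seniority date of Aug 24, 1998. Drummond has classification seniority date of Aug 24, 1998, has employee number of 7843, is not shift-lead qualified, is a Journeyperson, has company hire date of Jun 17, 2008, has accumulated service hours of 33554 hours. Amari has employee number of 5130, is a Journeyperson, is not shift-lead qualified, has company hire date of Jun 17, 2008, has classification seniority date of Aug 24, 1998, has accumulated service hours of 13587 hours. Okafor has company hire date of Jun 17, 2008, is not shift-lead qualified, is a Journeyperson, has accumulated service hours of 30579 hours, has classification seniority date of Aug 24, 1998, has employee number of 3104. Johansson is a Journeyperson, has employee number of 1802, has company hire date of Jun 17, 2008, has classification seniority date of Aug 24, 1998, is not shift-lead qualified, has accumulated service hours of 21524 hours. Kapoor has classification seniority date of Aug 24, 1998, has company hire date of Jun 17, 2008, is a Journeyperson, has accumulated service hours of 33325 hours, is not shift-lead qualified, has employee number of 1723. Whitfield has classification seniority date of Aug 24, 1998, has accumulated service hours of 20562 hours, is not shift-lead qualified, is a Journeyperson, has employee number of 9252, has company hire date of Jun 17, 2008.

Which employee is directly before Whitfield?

Sato

By classification: Amari, Brennan, Drummond, Johansson, Kapoor, Leclerc, Obi, Okafor, Sato and Whitfield (Journeyperson).
Amari, Brennan, Drummond, Johansson, Kapoor, Leclerc, Obi, Okafor, Sato and Whitfield all have company hire date Jun 17, 2008, so the next rule applies.
Amari, Brennan, Drummond, Johansson, Kapoor, Leclerc, Obi, Okafor, Sato and Whitfield all have classification seniority date Aug 24, 1998, so the next rule applies.
Amari, Brennan, Drummond, Johansson, Kapoor, Leclerc, Obi, Okafor, Sato and Whitfield are each not shift-lead qualified, so the next rule applies.
Among Amari, Brennan, Drummond, Johansson, Kapoor, Leclerc, Obi, Okafor, Sato and Whitfield, alphabetically by surname: Amari before Brennan before Drummond before Johansson before Kapoor before Leclerc before Obi before Okafor before Sato before Whitfield.
Order: Amari, Brennan, Drummond, Johansson, Kapoor, Leclerc, Obi, Okafor, Sato, Whitfield.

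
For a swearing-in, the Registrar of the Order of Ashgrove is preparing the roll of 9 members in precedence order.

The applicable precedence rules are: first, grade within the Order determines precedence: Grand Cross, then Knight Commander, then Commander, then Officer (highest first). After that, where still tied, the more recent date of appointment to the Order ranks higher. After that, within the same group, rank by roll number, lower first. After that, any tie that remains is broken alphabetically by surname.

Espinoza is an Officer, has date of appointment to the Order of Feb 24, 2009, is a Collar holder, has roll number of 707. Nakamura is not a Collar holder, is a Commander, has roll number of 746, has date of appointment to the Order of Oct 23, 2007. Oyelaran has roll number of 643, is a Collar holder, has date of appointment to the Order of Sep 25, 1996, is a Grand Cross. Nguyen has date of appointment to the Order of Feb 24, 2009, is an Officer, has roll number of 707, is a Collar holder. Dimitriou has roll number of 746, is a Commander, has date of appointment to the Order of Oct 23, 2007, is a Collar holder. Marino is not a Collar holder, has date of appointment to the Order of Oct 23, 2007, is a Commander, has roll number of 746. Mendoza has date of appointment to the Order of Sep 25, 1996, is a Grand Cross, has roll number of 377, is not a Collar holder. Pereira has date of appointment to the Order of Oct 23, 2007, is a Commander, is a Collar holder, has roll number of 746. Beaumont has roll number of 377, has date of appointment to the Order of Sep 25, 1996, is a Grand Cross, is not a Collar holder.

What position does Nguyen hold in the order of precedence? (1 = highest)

9

By grade within the Order: Beaumont, Mendoza and Oyelaran (Grand Cross); then Dimitriou, Marino, Nakamura and Pereira (Commander); then Espinoza and Nguyen (Officer).
Beaumont, Mendoza and Oyelaran all have date of appointment to the Order Sep 25, 1996, so the next rule applies.
Among Beaumont, Mendoza and Oyelaran, by roll number (lower first): Beaumont and Mendoza (377) before Oyelaran (643).
Among Beaumont and Mendoza, alphabetically by surname: Beaumont before Mendoza.
Dimitriou, Marino, Nakamura and Pereira all have date of appointment to the Order Oct 23, 2007, so the next rule applies.
Dimitriou, Marino, Nakamura and Pereira all have roll number 746, so the next rule applies.
Among Dimitriou, Marino, Nakamura and Pereira, alphabetically by surname: Dimitriou before Marino before Nakamura before Pereira.
Espinoza and Nguyen both have date of appointment to the Order Feb 24, 2009, so the next rule applies.
Espinoza and Nguyen both have roll number 707, so the next rule applies.
Among Espinoza and Nguyen, alphabetically by surname: Espinoza before Nguyen.
Order: Beaumont, Mendoza, Oyelaran, Dimitriou, Marino, Nakamura, Pereira, Espinoza, Nguyen. So position 9.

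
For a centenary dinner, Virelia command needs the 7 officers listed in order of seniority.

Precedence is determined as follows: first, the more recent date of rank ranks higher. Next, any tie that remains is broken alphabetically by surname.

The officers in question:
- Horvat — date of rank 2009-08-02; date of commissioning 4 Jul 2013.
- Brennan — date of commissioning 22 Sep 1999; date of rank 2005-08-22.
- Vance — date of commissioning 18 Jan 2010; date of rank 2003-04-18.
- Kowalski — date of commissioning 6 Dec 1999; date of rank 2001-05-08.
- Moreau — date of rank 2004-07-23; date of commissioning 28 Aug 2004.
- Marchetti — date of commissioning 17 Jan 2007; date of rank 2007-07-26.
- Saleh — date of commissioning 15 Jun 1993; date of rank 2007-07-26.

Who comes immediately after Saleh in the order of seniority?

By date of rank (later first): Horvat (2009-08-02); then Marchetti and Saleh (both 2007-07-26); then Brennan (2005-08-22); then Moreau (2004-07-23); then Vance (2003-04-18); then Kowalski (2001-05-08).
Among Marchetti and Saleh, alphabetically by surname: Marchetti before Saleh.
Order: Horvat, Marchetti, Saleh, Brennan, Moreau, Vance, Kowalski.

Brennan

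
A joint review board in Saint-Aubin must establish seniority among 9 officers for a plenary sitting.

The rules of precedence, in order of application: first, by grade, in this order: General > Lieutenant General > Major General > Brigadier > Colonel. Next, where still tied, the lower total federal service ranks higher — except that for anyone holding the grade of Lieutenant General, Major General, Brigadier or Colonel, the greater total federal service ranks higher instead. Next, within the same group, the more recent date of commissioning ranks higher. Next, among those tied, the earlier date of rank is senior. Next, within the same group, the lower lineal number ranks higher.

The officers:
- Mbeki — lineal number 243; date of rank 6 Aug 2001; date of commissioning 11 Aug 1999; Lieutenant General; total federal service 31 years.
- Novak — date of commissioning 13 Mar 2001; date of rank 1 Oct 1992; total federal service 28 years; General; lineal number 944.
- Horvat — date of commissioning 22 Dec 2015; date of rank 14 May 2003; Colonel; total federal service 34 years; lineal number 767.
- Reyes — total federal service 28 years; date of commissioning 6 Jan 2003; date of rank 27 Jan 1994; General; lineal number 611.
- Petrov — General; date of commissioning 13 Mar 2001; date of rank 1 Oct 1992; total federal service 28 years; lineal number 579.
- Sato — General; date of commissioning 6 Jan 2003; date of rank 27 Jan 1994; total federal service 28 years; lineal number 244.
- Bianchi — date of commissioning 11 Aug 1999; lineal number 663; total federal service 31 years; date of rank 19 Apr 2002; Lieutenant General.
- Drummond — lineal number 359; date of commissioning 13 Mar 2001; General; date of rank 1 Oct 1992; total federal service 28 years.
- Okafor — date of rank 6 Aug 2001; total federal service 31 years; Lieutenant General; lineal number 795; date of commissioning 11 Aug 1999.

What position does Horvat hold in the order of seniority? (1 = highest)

9

By grade: Sato, Reyes, Drummond, Petrov and Novak (General); then Mbeki, Okafor and Bianchi (Lieutenant General); then Horvat (Colonel).
Sato, Reyes, Drummond, Petrov and Novak all have total federal service 28 years, so the next rule applies.
Among Sato, Reyes, Drummond, Petrov and Novak, by date of commissioning (later first): Sato and Reyes (6 Jan 2003) before Drummond, Petrov and Novak (13 Mar 2001).
Sato and Reyes both have date of rank 27 Jan 1994, so the next rule applies.
Among Sato and Reyes, by lineal number (lower first): Sato (244) before Reyes (611).
Drummond, Petrov and Novak all have date of rank 1 Oct 1992, so the next rule applies.
Among Drummond, Petrov and Novak, by lineal number (lower first): Drummond (359) before Petrov (579) before Novak (944).
Mbeki, Okafor and Bianchi all have total federal service 31 years, so the next rule applies.
Mbeki, Okafor and Bianchi all have date of commissioning 11 Aug 1999, so the next rule applies.
Among Mbeki, Okafor and Bianchi, by date of rank (earlier first): Mbeki and Okafor (6 Aug 2001) before Bianchi (19 Apr 2002).
Among Mbeki and Okafor, by lineal number (lower first): Mbeki (243) before Okafor (795).
Order: Sato, Reyes, Drummond, Petrov, Novak, Mbeki, Okafor, Bianchi, Horvat. So position 9.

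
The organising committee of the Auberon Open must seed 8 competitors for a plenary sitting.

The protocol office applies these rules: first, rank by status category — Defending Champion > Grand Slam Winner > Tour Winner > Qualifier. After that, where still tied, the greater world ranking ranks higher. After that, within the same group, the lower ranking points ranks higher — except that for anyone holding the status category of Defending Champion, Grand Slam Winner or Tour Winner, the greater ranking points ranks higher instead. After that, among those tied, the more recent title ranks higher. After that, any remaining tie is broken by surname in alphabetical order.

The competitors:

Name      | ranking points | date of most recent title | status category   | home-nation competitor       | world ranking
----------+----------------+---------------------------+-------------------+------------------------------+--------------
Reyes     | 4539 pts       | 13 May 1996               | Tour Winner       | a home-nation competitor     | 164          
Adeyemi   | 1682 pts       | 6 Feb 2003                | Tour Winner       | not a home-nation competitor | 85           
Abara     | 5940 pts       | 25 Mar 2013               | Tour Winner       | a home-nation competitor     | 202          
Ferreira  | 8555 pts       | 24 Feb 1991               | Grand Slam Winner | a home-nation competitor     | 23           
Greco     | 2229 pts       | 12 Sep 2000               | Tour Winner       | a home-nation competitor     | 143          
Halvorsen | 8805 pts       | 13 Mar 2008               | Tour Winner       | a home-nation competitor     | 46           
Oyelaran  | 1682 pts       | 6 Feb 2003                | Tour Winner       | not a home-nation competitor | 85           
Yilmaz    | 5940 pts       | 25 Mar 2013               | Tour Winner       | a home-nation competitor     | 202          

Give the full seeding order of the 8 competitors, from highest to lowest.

By status category: Ferreira (Grand Slam Winner); then Abara, Yilmaz, Reyes, Greco, Adeyemi, Oyelaran and Halvorsen (Tour Winner).
Among Abara, Yilmaz, Reyes, Greco, Adeyemi, Oyelaran and Halvorsen, by world ranking (higher first): Abara and Yilmaz (202) before Reyes (164) before Greco (143) before Adeyemi and Oyelaran (85) before Halvorsen (46).
Abara and Yilmaz both have ranking points 5940 pts, so the next rule applies.
Abara and Yilmaz both have date of most recent title 25 Mar 2013, so the next rule applies.
Among Abara and Yilmaz, alphabetically by surname: Abara before Yilmaz.
Adeyemi and Oyelaran both have ranking points 1682 pts, so the next rule applies.
Adeyemi and Oyelaran both have date of most recent title 6 Feb 2003, so the next rule applies.
Among Adeyemi and Oyelaran, alphabetically by surname: Adeyemi before Oyelaran.
Full order: Ferreira, Abara, Yilmaz, Reyes, Greco, Adeyemi, Oyelaran, Halvorsen.

Ferreira, Abara, Yilmaz, Reyes, Greco, Adeyemi, Oyelaran, Halvorsen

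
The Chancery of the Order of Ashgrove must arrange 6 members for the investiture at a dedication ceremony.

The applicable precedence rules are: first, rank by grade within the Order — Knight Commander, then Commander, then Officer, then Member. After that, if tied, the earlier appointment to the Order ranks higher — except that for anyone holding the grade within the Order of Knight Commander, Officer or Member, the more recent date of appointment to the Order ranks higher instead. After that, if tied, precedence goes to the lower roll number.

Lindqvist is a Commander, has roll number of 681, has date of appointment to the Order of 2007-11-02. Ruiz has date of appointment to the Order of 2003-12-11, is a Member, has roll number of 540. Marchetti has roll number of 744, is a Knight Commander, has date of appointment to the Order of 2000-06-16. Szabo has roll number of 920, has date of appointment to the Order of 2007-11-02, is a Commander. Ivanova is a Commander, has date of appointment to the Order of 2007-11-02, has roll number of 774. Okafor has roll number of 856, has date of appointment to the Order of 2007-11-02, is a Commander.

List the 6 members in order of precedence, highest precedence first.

By grade within the Order: Marchetti (Knight Commander); then Lindqvist, Ivanova, Okafor and Szabo (Commander); then Ruiz (Member).
Lindqvist, Ivanova, Okafor and Szabo all have date of appointment to the Order 2007-11-02, so the next rule applies.
Among Lindqvist, Ivanova, Okafor and Szabo, by roll number (lower first): Lindqvist (681) before Ivanova (774) before Okafor (856) before Szabo (920).
Full order: Marchetti, Lindqvist, Ivanova, Okafor, Szabo, Ruiz.

Marchetti, Lindqvist, Ivanova, Okafor, Szabo, Ruiz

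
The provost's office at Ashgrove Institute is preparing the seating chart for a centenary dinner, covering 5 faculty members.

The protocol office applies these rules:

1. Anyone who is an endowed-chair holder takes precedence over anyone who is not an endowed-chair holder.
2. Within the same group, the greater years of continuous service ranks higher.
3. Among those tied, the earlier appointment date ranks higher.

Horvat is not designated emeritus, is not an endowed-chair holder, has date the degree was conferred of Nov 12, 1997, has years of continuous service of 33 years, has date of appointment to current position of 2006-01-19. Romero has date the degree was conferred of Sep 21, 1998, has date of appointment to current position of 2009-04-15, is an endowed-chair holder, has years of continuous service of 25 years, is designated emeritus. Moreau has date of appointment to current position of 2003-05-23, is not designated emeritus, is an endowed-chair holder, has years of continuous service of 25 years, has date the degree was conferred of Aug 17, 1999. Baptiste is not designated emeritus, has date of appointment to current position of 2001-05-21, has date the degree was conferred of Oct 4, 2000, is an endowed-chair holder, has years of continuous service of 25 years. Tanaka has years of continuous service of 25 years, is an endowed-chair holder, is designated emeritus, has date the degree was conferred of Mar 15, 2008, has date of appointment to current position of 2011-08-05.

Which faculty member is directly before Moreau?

By the first rule: Baptiste, Moreau, Romero and Tanaka (each an endowed-chair holder); then Horvat (not an endowed-chair holder).
Baptiste, Moreau, Romero and Tanaka all have years of continuous service 25 years, so the next rule applies.
Among Baptiste, Moreau, Romero and Tanaka, by date of appointment to current position (earlier first): Baptiste (2001-05-21) before Moreau (2003-05-23) before Romero (2009-04-15) before Tanaka (2011-08-05).
Order: Baptiste, Moreau, Romero, Tanaka, Horvat.

Baptiste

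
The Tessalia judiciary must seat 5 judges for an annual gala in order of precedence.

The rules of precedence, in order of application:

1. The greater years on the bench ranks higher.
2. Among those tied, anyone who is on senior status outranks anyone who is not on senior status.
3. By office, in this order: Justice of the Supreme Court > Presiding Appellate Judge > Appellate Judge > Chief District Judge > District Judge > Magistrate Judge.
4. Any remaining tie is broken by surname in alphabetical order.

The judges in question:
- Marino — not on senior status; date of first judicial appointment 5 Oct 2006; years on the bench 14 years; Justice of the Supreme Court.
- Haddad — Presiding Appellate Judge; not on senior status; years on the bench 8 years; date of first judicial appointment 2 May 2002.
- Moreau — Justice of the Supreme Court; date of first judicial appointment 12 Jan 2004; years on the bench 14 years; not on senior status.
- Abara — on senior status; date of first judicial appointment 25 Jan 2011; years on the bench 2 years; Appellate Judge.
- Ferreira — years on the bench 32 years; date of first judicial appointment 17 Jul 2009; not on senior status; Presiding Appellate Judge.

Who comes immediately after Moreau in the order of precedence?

By years on the bench (higher first): Ferreira (32 years); then Marino and Moreau (both 14 years); then Haddad (8 years); then Abara (2 years).
Marino and Moreau are each not on senior status, so the next rule applies.
Marino and Moreau are each Justice of the Supreme Court, so the next rule applies.
Among Marino and Moreau, alphabetically by surname: Marino before Moreau.
Order: Ferreira, Marino, Moreau, Haddad, Abara.

Haddad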